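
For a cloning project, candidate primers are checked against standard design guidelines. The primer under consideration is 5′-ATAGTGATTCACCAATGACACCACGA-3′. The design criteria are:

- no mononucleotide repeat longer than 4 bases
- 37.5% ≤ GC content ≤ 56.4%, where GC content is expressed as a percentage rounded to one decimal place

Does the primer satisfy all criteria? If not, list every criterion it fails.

Base counts: A=10, T=5, G=4, C=7 (length 26).
homopolymer run: longest run = 2 ✓
GC content: GC 11/26 = 42.3% ✓

Meets all criteria.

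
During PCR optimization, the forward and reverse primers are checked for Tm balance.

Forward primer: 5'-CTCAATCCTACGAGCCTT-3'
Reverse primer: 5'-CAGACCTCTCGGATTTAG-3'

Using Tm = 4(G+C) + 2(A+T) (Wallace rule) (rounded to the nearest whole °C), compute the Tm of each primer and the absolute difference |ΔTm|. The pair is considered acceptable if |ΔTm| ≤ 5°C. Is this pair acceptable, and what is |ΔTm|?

|ΔTm| = 0°C; the pair is acceptable.

Forward: A=4 T=5 G=2 C=7 → Tm = 2·9 + 4·9 = 54°C.
Reverse: A=4 T=5 G=4 C=5 → Tm = 2·9 + 4·9 = 54°C.
|ΔTm| = |54 − 54| = 0°C, ≤ 5°C.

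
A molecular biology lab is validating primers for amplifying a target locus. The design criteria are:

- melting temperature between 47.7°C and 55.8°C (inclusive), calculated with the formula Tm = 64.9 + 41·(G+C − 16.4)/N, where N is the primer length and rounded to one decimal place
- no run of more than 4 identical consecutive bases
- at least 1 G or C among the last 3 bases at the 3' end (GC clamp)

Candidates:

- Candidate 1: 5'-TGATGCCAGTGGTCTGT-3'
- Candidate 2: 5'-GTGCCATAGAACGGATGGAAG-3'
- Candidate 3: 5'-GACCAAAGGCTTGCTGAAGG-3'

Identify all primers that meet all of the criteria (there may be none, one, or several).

Candidate 1 (17 nt, A=2 T=6 G=6 C=3): Tm = 64.9 + 41·(9 − 16.4)/17 = 47.1°C, outside 47.7–55.8°C ✗; longest run = 2 ✓; 3' end TGT has 1 G/C ✓ — fails.
Candidate 2 (21 nt, A=7 T=3 G=8 C=3): Tm = 64.9 + 41·(11 − 16.4)/21 = 54.4°C ✓; longest run = 2 ✓; 3' end AAG has 1 G/C ✓ — passes.
Candidate 3 (20 nt, A=6 T=3 G=7 C=4): Tm = 64.9 + 41·(11 − 16.4)/20 = 53.8°C ✓; longest run = 3 ✓; 3' end AGG has 2 G/C ✓ — passes.

Candidate 2 and Candidate 3.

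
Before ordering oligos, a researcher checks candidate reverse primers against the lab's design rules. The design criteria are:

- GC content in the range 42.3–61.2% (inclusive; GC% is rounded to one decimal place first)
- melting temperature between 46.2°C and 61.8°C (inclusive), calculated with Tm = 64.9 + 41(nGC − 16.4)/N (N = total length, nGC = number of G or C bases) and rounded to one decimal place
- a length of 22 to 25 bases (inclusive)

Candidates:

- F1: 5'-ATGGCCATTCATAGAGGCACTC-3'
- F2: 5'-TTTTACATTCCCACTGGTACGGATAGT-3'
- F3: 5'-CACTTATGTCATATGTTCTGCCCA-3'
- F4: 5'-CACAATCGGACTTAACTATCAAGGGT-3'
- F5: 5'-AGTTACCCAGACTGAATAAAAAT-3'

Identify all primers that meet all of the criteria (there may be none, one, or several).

F1 (22 nt, A=6 T=5 G=5 C=6): GC 11/22 = 50.0% ✓; Tm = 64.9 + 41·(11 − 16.4)/22 = 54.8°C ✓; length 22 ✓ — passes.
F2 (27 nt, A=6 T=10 G=5 C=6): GC 11/27 = 40.7%, outside 42.3–61.2% ✗; Tm = 64.9 + 41·(11 − 16.4)/27 = 56.7°C ✓; length 27, outside 22–25 ✗ — fails.
F3 (24 nt, A=5 T=9 G=3 C=7): GC 10/24 = 41.7%, outside 42.3–61.2% ✗; Tm = 64.9 + 41·(10 − 16.4)/24 = 54.0°C ✓; length 24 ✓ — fails.
F4 (26 nt, A=9 T=6 G=5 C=6): GC 11/26 = 42.3% ✓; Tm = 64.9 + 41·(11 − 16.4)/26 = 56.4°C ✓; length 26, outside 22–25 ✗ — fails.
F5 (23 nt, A=11 T=5 G=3 C=4): GC 7/23 = 30.4%, outside 42.3–61.2% ✗; Tm = 64.9 + 41·(7 − 16.4)/23 = 48.1°C ✓; length 23 ✓ — fails.

F1 only.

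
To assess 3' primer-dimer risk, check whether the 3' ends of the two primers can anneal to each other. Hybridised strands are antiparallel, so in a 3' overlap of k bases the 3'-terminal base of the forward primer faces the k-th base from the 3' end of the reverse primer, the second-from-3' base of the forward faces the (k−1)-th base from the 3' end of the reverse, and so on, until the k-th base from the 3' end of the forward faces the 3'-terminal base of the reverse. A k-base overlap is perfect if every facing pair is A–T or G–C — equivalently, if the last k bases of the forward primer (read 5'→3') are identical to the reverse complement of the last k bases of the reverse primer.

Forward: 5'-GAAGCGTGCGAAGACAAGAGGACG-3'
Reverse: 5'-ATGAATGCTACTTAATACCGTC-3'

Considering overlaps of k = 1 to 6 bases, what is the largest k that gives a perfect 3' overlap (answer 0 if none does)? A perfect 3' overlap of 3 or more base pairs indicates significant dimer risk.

Last 6 bases (5'→3') — forward …AGGACG, reverse …ACCGTC.
Reverse complement of the reverse primer's last 6 bases: GACGGT; its first k bases are the reverse complement of the reverse primer's last k bases, so a perfect k-base overlap needs the forward primer's last k bases to equal them.
Comparing (forward last k vs required): k=1: G vs G ✓; k=2: CG vs GA ✗; k=3: ACG vs GAC ✗; k=4: GACG vs GACG ✓; k=5: GGACG vs GACGG ✗; k=6: AGGACG vs GACGGT ✗.
Perfect overlaps at k = 1, 4; the largest is 4.

Longest perfect overlap: 4 complementary base pairs; significant dimer risk (threshold 3).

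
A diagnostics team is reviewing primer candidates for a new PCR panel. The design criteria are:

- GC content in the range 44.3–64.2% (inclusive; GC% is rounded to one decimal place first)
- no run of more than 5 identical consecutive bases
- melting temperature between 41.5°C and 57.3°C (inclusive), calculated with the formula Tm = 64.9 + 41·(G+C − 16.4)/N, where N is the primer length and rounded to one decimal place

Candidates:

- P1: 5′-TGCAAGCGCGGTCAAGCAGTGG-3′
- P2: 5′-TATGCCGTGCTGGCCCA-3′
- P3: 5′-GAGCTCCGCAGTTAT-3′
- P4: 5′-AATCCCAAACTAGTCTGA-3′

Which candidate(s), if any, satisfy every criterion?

P1 (22 nt, A=5 T=3 G=9 C=5): GC 14/22 = 63.6% ✓; longest run = 2 ✓; Tm = 64.9 + 41·(14 − 16.4)/22 = 60.4°C, outside 41.5–57.3°C ✗ — fails.
P2 (17 nt, A=2 T=4 G=5 C=6): GC 11/17 = 64.7%, outside 44.3–64.2% ✗; longest run = 3 ✓; Tm = 64.9 + 41·(11 − 16.4)/17 = 51.9°C ✓ — fails.
P3 (15 nt, A=3 T=4 G=4 C=4): GC 8/15 = 53.3% ✓; longest run = 2 ✓; Tm = 64.9 + 41·(8 − 16.4)/15 = 41.9°C ✓ — passes.
P4 (18 nt, A=7 T=4 G=2 C=5): GC 7/18 = 38.9%, outside 44.3–64.2% ✗; longest run = 3 ✓; Tm = 64.9 + 41·(7 − 16.4)/18 = 43.5°C ✓ — fails.

P3 only.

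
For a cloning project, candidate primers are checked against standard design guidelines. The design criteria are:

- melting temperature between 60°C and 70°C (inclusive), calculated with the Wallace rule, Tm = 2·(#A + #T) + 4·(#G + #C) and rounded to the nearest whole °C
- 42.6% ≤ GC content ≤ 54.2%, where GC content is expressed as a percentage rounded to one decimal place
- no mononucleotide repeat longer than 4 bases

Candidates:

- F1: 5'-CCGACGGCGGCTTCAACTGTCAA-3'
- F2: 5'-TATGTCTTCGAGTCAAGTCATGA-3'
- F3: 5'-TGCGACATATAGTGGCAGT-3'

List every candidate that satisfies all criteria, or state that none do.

F1 (23 nt, A=5 T=4 G=6 C=8): Tm = 2·9 + 4·14 = 74°C, outside 60–70°C ✗; GC 14/23 = 60.9%, outside 42.6–54.2% ✗; longest run = 2 ✓ — fails.
F2 (23 nt, A=6 T=8 G=5 C=4): Tm = 2·14 + 4·9 = 64°C ✓; GC 9/23 = 39.1%, outside 42.6–54.2% ✗; longest run = 2 ✓ — fails.
F3 (19 nt, A=5 T=5 G=6 C=3): Tm = 2·10 + 4·9 = 56°C, outside 60–70°C ✗; GC 9/19 = 47.4% ✓; longest run = 2 ✓ — fails.

None of the candidates satisfy all criteria.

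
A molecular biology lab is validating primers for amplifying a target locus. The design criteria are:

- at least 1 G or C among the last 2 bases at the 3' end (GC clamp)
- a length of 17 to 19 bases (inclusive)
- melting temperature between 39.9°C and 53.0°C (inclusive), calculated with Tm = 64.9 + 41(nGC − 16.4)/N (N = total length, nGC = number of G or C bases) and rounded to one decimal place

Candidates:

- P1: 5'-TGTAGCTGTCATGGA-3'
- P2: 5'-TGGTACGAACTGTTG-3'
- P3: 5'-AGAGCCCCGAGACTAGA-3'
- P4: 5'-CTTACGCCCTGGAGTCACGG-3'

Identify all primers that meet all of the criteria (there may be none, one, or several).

P3 only.

P1 (15 nt, A=3 T=5 G=5 C=2): 3' end GA has 1 G/C ✓; length 15, outside 17–19 ✗; Tm = 64.9 + 41·(7 − 16.4)/15 = 39.2°C, outside 39.9–53.0°C ✗ — fails.
P2 (15 nt, A=3 T=5 G=5 C=2): 3' end TG has 1 G/C ✓; length 15, outside 17–19 ✗; Tm = 64.9 + 41·(7 − 16.4)/15 = 39.2°C, outside 39.9–53.0°C ✗ — fails.
P3 (17 nt, A=6 T=1 G=5 C=5): 3' end GA has 1 G/C ✓; length 17 ✓; Tm = 64.9 + 41·(10 − 16.4)/17 = 49.5°C ✓ — passes.
P4 (20 nt, A=3 T=4 G=6 C=7): 3' end GG has 2 G/C ✓; length 20, outside 17–19 ✗; Tm = 64.9 + 41·(13 − 16.4)/20 = 57.9°C, outside 39.9–53.0°C ✗ — fails.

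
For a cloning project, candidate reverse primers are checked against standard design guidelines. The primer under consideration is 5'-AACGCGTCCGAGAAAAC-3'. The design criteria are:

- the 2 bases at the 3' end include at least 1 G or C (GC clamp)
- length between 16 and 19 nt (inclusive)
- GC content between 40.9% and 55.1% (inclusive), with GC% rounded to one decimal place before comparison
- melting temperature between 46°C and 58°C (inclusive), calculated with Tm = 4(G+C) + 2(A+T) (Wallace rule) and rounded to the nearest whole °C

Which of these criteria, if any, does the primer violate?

Base counts: A=7, T=1, G=4, C=5 (length 17).
GC clamp: 3' end AC has 1 G/C ✓
length: length 17 ✓
GC content: GC 9/17 = 52.9% ✓
Tm: Tm = 2·8 + 4·9 = 52°C ✓

Meets all criteria.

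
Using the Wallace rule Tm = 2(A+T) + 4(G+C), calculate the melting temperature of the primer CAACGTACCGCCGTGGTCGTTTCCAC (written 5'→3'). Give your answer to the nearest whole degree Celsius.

84°C

Base counts: A=4, T=6, G=6, C=10 (length 26).
Tm = 2·(4+6) + 4·(6+10) = 2·10 + 4·16 = 20 + 64 = 84°C.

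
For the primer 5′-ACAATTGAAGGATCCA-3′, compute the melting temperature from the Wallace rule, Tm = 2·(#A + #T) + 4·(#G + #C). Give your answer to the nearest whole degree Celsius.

44°C

Base counts: A=7, T=3, G=3, C=3 (length 16).
Tm = 2·(7+3) + 4·(3+3) = 2·10 + 4·6 = 20 + 24 = 44°C.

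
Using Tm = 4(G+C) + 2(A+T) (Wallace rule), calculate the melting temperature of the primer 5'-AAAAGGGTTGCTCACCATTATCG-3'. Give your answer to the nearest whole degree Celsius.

Base counts: A=7, T=6, G=5, C=5 (length 23).
Tm = 2·(7+6) + 4·(5+5) = 2·13 + 4·10 = 26 + 40 = 66°C.

66°C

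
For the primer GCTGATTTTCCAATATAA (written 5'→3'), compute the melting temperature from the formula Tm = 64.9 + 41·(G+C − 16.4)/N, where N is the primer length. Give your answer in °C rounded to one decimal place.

38.9°C

Base counts: A=6, T=7, G=2, C=3; G+C = 5, N = 18.
Tm = 64.9 + 41·(5 − 16.4)/18 = 64.9 + -467.40/18 = 38.9°C.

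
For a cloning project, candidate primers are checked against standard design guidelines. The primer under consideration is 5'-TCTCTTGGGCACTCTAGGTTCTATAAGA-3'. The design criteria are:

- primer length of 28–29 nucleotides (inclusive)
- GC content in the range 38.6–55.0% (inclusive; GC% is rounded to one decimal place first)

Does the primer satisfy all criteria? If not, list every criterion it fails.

Meets all criteria.

Base counts: A=6, T=10, G=6, C=6 (length 28).
length: length 28 ✓
GC content: GC 12/28 = 42.9% ✓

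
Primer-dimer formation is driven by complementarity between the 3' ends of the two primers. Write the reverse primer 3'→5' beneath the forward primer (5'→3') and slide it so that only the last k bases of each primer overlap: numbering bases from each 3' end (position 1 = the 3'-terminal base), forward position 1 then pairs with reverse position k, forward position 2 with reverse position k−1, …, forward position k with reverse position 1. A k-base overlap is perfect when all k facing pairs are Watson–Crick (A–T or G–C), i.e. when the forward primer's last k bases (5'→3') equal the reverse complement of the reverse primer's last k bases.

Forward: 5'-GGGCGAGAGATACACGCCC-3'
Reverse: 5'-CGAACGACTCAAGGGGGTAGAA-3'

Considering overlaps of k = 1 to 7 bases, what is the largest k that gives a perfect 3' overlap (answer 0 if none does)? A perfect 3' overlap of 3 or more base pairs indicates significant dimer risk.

Last 7 bases (5'→3') — forward …CACGCCC, reverse …GGTAGAA.
Reverse complement of the reverse primer's last 7 bases: TTCTACC; its first k bases are the reverse complement of the reverse primer's last k bases, so a perfect k-base overlap needs the forward primer's last k bases to equal them.
Comparing (forward last k vs required): k=1: C vs T ✗; k=2: CC vs TT ✗; k=3: CCC vs TTC ✗; k=4: GCCC vs TTCT ✗; k=5: CGCCC vs TTCTA ✗; k=6: ACGCCC vs TTCTAC ✗; k=7: CACGCCC vs TTCTACC ✗.
No overlap length from 1 to 7 is perfect, so the longest perfect 3' overlap is 0.

Longest perfect overlap: 0 complementary base pairs; below the dimer-risk threshold (threshold 3).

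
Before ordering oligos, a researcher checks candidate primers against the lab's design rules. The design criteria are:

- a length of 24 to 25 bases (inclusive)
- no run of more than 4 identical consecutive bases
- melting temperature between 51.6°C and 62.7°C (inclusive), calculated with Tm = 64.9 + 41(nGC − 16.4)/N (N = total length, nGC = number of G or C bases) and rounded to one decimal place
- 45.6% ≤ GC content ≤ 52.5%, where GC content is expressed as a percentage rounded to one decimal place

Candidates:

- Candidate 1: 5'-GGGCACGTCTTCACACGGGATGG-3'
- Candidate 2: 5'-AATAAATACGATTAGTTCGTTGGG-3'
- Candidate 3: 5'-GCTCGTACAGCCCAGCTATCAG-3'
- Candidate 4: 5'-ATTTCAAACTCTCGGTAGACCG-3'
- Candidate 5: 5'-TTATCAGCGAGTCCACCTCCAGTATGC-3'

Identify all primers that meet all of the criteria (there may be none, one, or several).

None of the candidates satisfy all criteria.

Candidate 1 (23 nt, A=4 T=4 G=9 C=6): length 23, outside 24–25 ✗; longest run = 3 ✓; Tm = 64.9 + 41·(15 − 16.4)/23 = 62.4°C ✓; GC 15/23 = 65.2%, outside 45.6–52.5% ✗ — fails.
Candidate 2 (24 nt, A=8 T=8 G=6 C=2): length 24 ✓; longest run = 3 ✓; Tm = 64.9 + 41·(8 − 16.4)/24 = 50.6°C, outside 51.6–62.7°C ✗; GC 8/24 = 33.3%, outside 45.6–52.5% ✗ — fails.
Candidate 3 (22 nt, A=5 T=4 G=5 C=8): length 22, outside 24–25 ✗; longest run = 3 ✓; Tm = 64.9 + 41·(13 − 16.4)/22 = 58.6°C ✓; GC 13/22 = 59.1%, outside 45.6–52.5% ✗ — fails.
Candidate 4 (22 nt, A=6 T=6 G=4 C=6): length 22, outside 24–25 ✗; longest run = 3 ✓; Tm = 64.9 + 41·(10 − 16.4)/22 = 53.0°C ✓; GC 10/22 = 45.5%, outside 45.6–52.5% ✗ — fails.
Candidate 5 (27 nt, A=6 T=7 G=5 C=9): length 27, outside 24–25 ✗; longest run = 2 ✓; Tm = 64.9 + 41·(14 − 16.4)/27 = 61.3°C ✓; GC 14/27 = 51.9% ✓ — fails.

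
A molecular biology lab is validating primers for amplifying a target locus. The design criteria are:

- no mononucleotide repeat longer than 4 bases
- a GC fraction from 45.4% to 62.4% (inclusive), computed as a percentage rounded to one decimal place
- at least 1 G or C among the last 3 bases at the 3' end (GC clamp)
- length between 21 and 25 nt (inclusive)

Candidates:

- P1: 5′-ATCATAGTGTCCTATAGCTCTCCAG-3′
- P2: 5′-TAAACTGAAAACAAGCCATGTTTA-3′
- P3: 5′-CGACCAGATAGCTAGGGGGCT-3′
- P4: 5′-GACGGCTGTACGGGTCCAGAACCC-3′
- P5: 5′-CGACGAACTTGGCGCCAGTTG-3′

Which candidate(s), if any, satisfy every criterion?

P1 (25 nt, A=6 T=8 G=4 C=7): longest run = 2 ✓; GC 11/25 = 44.0%, outside 45.4–62.4% ✗; 3' end CAG has 2 G/C ✓; length 25 ✓ — fails.
P2 (24 nt, A=11 T=6 G=3 C=4): longest run = 4 ✓; GC 7/24 = 29.2%, outside 45.4–62.4% ✗; 3' end TTA has 0 G/C, need ≥1 ✗; length 24 ✓ — fails.
P3 (21 nt, A=5 T=3 G=8 C=5): longest run = 5, exceeds 4 ✗; GC 13/21 = 61.9% ✓; 3' end GCT has 2 G/C ✓; length 21 ✓ — fails.
P4 (24 nt, A=5 T=3 G=8 C=8): longest run = 3 ✓; GC 16/24 = 66.7%, outside 45.4–62.4% ✗; 3' end CCC has 3 G/C ✓; length 24 ✓ — fails.
P5 (21 nt, A=4 T=4 G=7 C=6): longest run = 2 ✓; GC 13/21 = 61.9% ✓; 3' end TTG has 1 G/C ✓; length 21 ✓ — passes.

P5 only.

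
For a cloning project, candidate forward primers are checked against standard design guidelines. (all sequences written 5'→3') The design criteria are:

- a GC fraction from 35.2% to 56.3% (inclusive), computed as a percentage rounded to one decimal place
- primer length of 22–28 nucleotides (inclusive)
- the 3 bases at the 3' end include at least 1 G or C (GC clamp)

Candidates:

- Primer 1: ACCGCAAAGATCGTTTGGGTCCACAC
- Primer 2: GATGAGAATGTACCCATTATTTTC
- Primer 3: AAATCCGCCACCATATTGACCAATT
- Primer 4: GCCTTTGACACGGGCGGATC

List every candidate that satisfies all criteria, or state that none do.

Primer 1 only.

Primer 1 (26 nt, A=7 T=5 G=6 C=8): GC 14/26 = 53.8% ✓; length 26 ✓; 3' end CAC has 2 G/C ✓ — passes.
Primer 2 (24 nt, A=7 T=9 G=4 C=4): GC 8/24 = 33.3%, outside 35.2–56.3% ✗; length 24 ✓; 3' end TTC has 1 G/C ✓ — fails.
Primer 3 (25 nt, A=9 T=6 G=2 C=8): GC 10/25 = 40.0% ✓; length 25 ✓; 3' end ATT has 0 G/C, need ≥1 ✗ — fails.
Primer 4 (20 nt, A=3 T=4 G=7 C=6): GC 13/20 = 65.0%, outside 35.2–56.3% ✗; length 20, outside 22–28 ✗; 3' end ATC has 1 G/C ✓ — fails.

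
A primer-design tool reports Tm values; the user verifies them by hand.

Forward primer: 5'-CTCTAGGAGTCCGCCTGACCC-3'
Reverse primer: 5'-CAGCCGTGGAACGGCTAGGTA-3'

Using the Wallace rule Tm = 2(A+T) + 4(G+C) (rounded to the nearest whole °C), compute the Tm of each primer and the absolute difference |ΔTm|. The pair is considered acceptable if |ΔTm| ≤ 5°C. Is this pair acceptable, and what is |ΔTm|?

|ΔTm| = 2°C; the pair is acceptable.

Forward: A=3 T=4 G=5 C=9 → Tm = 2·7 + 4·14 = 70°C.
Reverse: A=5 T=3 G=8 C=5 → Tm = 2·8 + 4·13 = 68°C.
|ΔTm| = |70 − 68| = 2°C, ≤ 5°C.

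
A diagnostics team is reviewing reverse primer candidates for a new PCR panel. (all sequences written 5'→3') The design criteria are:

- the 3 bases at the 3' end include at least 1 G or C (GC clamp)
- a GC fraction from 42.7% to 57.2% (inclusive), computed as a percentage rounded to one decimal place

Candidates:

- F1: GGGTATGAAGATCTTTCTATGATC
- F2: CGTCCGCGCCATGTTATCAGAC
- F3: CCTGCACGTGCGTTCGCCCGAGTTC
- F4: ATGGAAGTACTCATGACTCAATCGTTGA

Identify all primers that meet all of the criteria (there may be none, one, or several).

F1 (24 nt, A=6 T=9 G=6 C=3): 3' end ATC has 1 G/C ✓; GC 9/24 = 37.5%, outside 42.7–57.2% ✗ — fails.
F2 (22 nt, A=4 T=5 G=5 C=8): 3' end GAC has 2 G/C ✓; GC 13/22 = 59.1%, outside 42.7–57.2% ✗ — fails.
F3 (25 nt, A=2 T=6 G=7 C=10): 3' end TTC has 1 G/C ✓; GC 17/25 = 68.0%, outside 42.7–57.2% ✗ — fails.
F4 (28 nt, A=9 T=8 G=6 C=5): 3' end TGA has 1 G/C ✓; GC 11/28 = 39.3%, outside 42.7–57.2% ✗ — fails.

None of the candidates satisfy all criteria.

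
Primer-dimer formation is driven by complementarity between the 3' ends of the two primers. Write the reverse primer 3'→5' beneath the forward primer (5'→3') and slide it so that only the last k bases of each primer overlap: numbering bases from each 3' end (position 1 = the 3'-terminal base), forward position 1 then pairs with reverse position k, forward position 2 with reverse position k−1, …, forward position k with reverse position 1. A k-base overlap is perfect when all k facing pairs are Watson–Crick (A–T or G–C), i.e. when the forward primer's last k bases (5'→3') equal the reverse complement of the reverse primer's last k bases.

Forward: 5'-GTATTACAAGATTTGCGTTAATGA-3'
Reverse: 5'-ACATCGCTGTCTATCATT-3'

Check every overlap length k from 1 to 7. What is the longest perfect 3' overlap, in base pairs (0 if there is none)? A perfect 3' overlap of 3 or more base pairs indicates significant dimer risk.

Longest perfect overlap: 5 complementary base pairs; significant dimer risk (threshold 3).

Last 7 bases (5'→3') — forward …TTAATGA, reverse …TATCATT.
Reverse complement of the reverse primer's last 7 bases: AATGATA; its first k bases are the reverse complement of the reverse primer's last k bases, so a perfect k-base overlap needs the forward primer's last k bases to equal them.
Comparing (forward last k vs required): k=1: A vs A ✓; k=2: GA vs AA ✗; k=3: TGA vs AAT ✗; k=4: ATGA vs AATG ✗; k=5: AATGA vs AATGA ✓; k=6: TAATGA vs AATGAT ✗; k=7: TTAATGA vs AATGATA ✗.
Perfect overlaps at k = 1, 5; the largest is 5.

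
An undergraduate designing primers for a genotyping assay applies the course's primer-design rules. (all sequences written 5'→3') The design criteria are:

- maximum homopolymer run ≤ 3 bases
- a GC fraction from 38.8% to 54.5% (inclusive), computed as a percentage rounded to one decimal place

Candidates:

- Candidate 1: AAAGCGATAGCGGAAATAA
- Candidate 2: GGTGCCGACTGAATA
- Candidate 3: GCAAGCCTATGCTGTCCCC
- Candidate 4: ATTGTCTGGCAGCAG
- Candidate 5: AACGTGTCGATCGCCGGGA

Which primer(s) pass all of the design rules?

Candidate 2 and Candidate 4.

Candidate 1 (19 nt, A=10 T=2 G=5 C=2): longest run = 3 ✓; GC 7/19 = 36.8%, outside 38.8–54.5% ✗ — fails.
Candidate 2 (15 nt, A=4 T=3 G=5 C=3): longest run = 2 ✓; GC 8/15 = 53.3% ✓ — passes.
Candidate 3 (19 nt, A=3 T=4 G=4 C=8): longest run = 4, exceeds 3 ✗; GC 12/19 = 63.2%, outside 38.8–54.5% ✗ — fails.
Candidate 4 (15 nt, A=3 T=4 G=5 C=3): longest run = 2 ✓; GC 8/15 = 53.3% ✓ — passes.
Candidate 5 (19 nt, A=4 T=3 G=7 C=5): longest run = 3 ✓; GC 12/19 = 63.2%, outside 38.8–54.5% ✗ — fails.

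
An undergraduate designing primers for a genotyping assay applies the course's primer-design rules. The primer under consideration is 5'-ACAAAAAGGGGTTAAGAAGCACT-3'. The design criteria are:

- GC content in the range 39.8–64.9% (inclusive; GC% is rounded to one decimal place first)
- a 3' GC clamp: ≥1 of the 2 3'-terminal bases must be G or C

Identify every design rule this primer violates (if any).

Base counts: A=11, T=3, G=6, C=3 (length 23).
GC content: GC 9/23 = 39.1%, outside 39.8–64.9% ✗
GC clamp: 3' end CT has 1 G/C ✓

Fails: GC content.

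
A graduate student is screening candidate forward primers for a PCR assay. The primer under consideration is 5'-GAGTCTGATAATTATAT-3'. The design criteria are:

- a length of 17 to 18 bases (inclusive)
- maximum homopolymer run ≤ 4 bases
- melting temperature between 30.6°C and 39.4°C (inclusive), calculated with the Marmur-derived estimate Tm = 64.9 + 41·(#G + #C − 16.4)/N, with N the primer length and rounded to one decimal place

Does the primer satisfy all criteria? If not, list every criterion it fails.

Base counts: A=6, T=7, G=3, C=1 (length 17).
length: length 17 ✓
homopolymer run: longest run = 2 ✓
Tm: Tm = 64.9 + 41·(4 − 16.4)/17 = 35.0°C ✓

Meets all criteria.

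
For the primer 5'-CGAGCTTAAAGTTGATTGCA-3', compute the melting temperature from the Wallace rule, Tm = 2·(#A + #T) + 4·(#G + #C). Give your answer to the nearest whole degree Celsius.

Base counts: A=6, T=6, G=5, C=3 (length 20).
Tm = 2·(6+6) + 4·(5+3) = 2·12 + 4·8 = 24 + 32 = 56°C.

56°C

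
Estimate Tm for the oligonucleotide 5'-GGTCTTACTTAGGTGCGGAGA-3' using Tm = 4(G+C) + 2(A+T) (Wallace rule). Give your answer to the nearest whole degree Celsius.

Base counts: A=4, T=6, G=8, C=3 (length 21).
Tm = 2·(4+6) + 4·(8+3) = 2·10 + 4·11 = 20 + 44 = 64°C.

64°C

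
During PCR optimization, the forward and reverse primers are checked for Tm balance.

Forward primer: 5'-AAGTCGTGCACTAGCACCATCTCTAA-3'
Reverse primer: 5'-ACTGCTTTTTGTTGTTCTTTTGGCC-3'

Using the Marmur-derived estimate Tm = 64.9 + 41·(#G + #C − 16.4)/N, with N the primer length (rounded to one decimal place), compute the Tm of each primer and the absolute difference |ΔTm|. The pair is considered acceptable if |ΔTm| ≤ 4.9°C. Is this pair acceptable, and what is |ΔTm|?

Forward: G+C = 12, N = 26 → Tm = 64.9 + 41·(12 − 16.4)/26 = 58.0°C.
Reverse: G+C = 10, N = 25 → Tm = 64.9 + 41·(10 − 16.4)/25 = 54.4°C.
|ΔTm| = |58.0 − 54.4| = 3.6°C, ≤ 4.9°C.

|ΔTm| = 3.6°C; the pair is acceptable.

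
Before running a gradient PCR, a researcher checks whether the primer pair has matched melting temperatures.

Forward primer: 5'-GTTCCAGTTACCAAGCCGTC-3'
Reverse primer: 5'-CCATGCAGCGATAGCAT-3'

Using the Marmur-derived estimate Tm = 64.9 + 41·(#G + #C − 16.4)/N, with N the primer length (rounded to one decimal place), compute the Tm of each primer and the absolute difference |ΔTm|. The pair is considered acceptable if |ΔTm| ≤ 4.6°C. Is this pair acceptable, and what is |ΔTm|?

|ΔTm| = 6.7°C; the pair is not acceptable.

Forward: G+C = 11, N = 20 → Tm = 64.9 + 41·(11 − 16.4)/20 = 53.8°C.
Reverse: G+C = 9, N = 17 → Tm = 64.9 + 41·(9 − 16.4)/17 = 47.1°C.
|ΔTm| = |53.8 − 47.1| = 6.7°C, > 4.6°C.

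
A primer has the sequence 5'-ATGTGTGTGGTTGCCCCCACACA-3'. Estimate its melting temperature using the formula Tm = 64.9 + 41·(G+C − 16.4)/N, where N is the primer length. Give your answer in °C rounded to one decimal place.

58.8°C

Base counts: A=4, T=6, G=6, C=7; G+C = 13, N = 23.
Tm = 64.9 + 41·(13 − 16.4)/23 = 64.9 + -139.40/23 = 58.8°C.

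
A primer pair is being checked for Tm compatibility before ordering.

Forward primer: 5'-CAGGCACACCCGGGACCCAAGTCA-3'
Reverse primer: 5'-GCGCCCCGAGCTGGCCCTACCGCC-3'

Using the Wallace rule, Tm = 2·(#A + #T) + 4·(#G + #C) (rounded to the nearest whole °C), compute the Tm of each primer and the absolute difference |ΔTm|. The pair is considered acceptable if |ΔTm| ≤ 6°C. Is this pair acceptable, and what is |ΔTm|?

|ΔTm| = 8°C; the pair is not acceptable.

Forward: A=7 T=1 G=6 C=10 → Tm = 2·8 + 4·16 = 80°C.
Reverse: A=2 T=2 G=7 C=13 → Tm = 2·4 + 4·20 = 88°C.
|ΔTm| = |80 − 88| = 8°C, > 6°C.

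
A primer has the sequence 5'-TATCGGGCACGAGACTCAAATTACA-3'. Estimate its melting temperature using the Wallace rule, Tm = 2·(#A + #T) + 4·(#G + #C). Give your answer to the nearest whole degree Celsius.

Base counts: A=9, T=5, G=5, C=6 (length 25).
Tm = 2·(9+5) + 4·(5+6) = 2·14 + 4·11 = 28 + 44 = 72°C.

72°C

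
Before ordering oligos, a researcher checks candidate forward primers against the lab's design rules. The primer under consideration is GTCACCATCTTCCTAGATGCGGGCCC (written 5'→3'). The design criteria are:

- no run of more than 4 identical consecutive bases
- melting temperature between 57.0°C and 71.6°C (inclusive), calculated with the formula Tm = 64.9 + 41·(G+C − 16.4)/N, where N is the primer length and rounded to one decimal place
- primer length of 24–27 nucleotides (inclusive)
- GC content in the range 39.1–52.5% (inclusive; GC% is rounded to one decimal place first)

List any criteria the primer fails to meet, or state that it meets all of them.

Fails: GC content.

Base counts: A=4, T=6, G=6, C=10 (length 26).
homopolymer run: longest run = 3 ✓
Tm: Tm = 64.9 + 41·(16 − 16.4)/26 = 64.3°C ✓
length: length 26 ✓
GC content: GC 16/26 = 61.5%, outside 39.1–52.5% ✗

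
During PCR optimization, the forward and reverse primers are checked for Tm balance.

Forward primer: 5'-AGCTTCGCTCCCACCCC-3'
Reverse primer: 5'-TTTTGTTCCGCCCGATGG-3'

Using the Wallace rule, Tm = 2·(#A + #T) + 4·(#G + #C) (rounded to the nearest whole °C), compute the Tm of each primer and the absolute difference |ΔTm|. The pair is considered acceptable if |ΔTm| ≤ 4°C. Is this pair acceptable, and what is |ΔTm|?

Forward: A=2 T=3 G=2 C=10 → Tm = 2·5 + 4·12 = 58°C.
Reverse: A=1 T=7 G=5 C=5 → Tm = 2·8 + 4·10 = 56°C.
|ΔTm| = |58 − 56| = 2°C, ≤ 4°C.

|ΔTm| = 2°C; the pair is acceptable.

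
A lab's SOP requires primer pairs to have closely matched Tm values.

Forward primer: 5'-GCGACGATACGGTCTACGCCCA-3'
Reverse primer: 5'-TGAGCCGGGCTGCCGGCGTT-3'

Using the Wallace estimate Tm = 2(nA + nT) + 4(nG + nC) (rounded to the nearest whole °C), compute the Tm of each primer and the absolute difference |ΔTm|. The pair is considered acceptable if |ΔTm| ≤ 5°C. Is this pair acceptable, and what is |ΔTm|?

Forward: A=5 T=3 G=6 C=8 → Tm = 2·8 + 4·14 = 72°C.
Reverse: A=1 T=4 G=9 C=6 → Tm = 2·5 + 4·15 = 70°C.
|ΔTm| = |72 − 70| = 2°C, ≤ 5°C.

|ΔTm| = 2°C; the pair is acceptable.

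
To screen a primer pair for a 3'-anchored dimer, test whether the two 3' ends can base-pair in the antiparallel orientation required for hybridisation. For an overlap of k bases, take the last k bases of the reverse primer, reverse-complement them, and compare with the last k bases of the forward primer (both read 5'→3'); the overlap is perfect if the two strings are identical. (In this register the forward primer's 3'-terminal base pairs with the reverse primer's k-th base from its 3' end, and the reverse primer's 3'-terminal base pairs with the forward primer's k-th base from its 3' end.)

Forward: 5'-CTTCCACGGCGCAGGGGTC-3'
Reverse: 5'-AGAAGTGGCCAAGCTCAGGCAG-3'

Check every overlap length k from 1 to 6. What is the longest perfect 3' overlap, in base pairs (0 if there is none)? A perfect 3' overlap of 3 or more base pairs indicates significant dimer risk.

Last 6 bases (5'→3') — forward …GGGGTC, reverse …AGGCAG.
Reverse complement of the reverse primer's last 6 bases: CTGCCT; its first k bases are the reverse complement of the reverse primer's last k bases, so a perfect k-base overlap needs the forward primer's last k bases to equal them.
Comparing (forward last k vs required): k=1: C vs C ✓; k=2: TC vs CT ✗; k=3: GTC vs CTG ✗; k=4: GGTC vs CTGC ✗; k=5: GGGTC vs CTGCC ✗; k=6: GGGGTC vs CTGCCT ✗.
Only k = 1 is perfect, so the longest perfect 3' overlap is 1.

Longest perfect overlap: 1 complementary base pair; below the dimer-risk threshold (threshold 3).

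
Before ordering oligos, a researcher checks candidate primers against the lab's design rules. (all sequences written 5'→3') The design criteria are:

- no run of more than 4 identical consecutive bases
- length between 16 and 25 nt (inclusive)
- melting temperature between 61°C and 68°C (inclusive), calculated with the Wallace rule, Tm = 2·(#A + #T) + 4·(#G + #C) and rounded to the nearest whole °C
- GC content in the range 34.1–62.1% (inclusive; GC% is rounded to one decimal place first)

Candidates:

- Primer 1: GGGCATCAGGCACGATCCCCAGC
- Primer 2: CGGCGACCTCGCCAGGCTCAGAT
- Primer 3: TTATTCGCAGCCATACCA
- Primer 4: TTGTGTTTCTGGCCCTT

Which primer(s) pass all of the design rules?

None of the candidates satisfy all criteria.

Primer 1 (23 nt, A=5 T=2 G=7 C=9): longest run = 4 ✓; length 23 ✓; Tm = 2·7 + 4·16 = 78°C, outside 61–68°C ✗; GC 16/23 = 69.6%, outside 34.1–62.1% ✗ — fails.
Primer 2 (23 nt, A=4 T=3 G=7 C=9): longest run = 2 ✓; length 23 ✓; Tm = 2·7 + 4·16 = 78°C, outside 61–68°C ✗; GC 16/23 = 69.6%, outside 34.1–62.1% ✗ — fails.
Primer 3 (18 nt, A=5 T=5 G=2 C=6): longest run = 2 ✓; length 18 ✓; Tm = 2·10 + 4·8 = 52°C, outside 61–68°C ✗; GC 8/18 = 44.4% ✓ — fails.
Primer 4 (17 nt, A=0 T=9 G=4 C=4): longest run = 3 ✓; length 17 ✓; Tm = 2·9 + 4·8 = 50°C, outside 61–68°C ✗; GC 8/17 = 47.1% ✓ — fails.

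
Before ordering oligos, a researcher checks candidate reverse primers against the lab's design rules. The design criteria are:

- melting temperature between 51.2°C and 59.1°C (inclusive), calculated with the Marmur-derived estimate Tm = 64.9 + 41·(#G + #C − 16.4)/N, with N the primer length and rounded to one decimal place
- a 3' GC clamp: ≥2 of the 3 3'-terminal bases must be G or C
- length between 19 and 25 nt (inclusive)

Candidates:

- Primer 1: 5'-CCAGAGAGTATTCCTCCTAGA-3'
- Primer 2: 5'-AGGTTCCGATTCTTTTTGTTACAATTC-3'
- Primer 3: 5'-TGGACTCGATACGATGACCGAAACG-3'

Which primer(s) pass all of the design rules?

None of the candidates satisfy all criteria.

Primer 1 (21 nt, A=6 T=5 G=4 C=6): Tm = 64.9 + 41·(10 − 16.4)/21 = 52.4°C ✓; 3' end AGA has 1 G/C, need ≥2 ✗; length 21 ✓ — fails.
Primer 2 (27 nt, A=5 T=13 G=4 C=5): Tm = 64.9 + 41·(9 − 16.4)/27 = 53.7°C ✓; 3' end TTC has 1 G/C, need ≥2 ✗; length 27, outside 19–25 ✗ — fails.
Primer 3 (25 nt, A=8 T=4 G=7 C=6): Tm = 64.9 + 41·(13 − 16.4)/25 = 59.3°C, outside 51.2–59.1°C ✗; 3' end ACG has 2 G/C ✓; length 25 ✓ — fails.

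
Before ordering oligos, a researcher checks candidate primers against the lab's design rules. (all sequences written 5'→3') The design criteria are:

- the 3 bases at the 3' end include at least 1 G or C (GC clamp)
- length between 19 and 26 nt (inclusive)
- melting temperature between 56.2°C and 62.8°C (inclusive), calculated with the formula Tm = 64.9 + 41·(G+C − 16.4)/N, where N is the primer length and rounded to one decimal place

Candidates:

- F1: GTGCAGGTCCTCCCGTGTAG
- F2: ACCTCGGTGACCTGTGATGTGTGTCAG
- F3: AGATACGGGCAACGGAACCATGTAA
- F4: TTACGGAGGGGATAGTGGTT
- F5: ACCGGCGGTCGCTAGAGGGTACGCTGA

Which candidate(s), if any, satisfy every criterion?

F1 (20 nt, A=2 T=5 G=7 C=6): 3' end TAG has 1 G/C ✓; length 20 ✓; Tm = 64.9 + 41·(13 − 16.4)/20 = 57.9°C ✓ — passes.
F2 (27 nt, A=4 T=8 G=9 C=6): 3' end CAG has 2 G/C ✓; length 27, outside 19–26 ✗; Tm = 64.9 + 41·(15 − 16.4)/27 = 62.8°C ✓ — fails.
F3 (25 nt, A=10 T=3 G=7 C=5): 3' end TAA has 0 G/C, need ≥1 ✗; length 25 ✓; Tm = 64.9 + 41·(12 − 16.4)/25 = 57.7°C ✓ — fails.
F4 (20 nt, A=4 T=6 G=9 C=1): 3' end GTT has 1 G/C ✓; length 20 ✓; Tm = 64.9 + 41·(10 − 16.4)/20 = 51.8°C, outside 56.2–62.8°C ✗ — fails.
F5 (27 nt, A=5 T=4 G=11 C=7): 3' end TGA has 1 G/C ✓; length 27, outside 19–26 ✗; Tm = 64.9 + 41·(18 − 16.4)/27 = 67.3°C, outside 56.2–62.8°C ✗ — fails.

F1 only.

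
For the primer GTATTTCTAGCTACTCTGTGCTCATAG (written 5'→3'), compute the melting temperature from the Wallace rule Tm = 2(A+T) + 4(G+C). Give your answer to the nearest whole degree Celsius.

Base counts: A=5, T=11, G=5, C=6 (length 27).
Tm = 2·(5+11) + 4·(5+6) = 2·16 + 4·11 = 32 + 44 = 76°C.

76°C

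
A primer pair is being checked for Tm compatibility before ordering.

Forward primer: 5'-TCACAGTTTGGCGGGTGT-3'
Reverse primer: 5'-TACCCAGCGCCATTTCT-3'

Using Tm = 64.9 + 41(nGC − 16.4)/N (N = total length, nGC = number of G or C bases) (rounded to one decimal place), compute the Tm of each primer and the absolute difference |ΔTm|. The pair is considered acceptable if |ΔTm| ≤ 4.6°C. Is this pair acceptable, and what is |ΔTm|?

Forward: G+C = 10, N = 18 → Tm = 64.9 + 41·(10 − 16.4)/18 = 50.3°C.
Reverse: G+C = 9, N = 17 → Tm = 64.9 + 41·(9 − 16.4)/17 = 47.1°C.
|ΔTm| = |50.3 − 47.1| = 3.2°C, ≤ 4.6°C.

|ΔTm| = 3.2°C; the pair is acceptable.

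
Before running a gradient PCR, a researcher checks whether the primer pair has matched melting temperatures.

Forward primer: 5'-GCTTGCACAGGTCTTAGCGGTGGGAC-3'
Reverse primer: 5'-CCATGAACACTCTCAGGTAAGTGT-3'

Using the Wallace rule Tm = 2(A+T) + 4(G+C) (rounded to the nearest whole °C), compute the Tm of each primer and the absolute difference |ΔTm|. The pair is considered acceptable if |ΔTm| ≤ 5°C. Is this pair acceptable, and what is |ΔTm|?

|ΔTm| = 14°C; the pair is not acceptable.

Forward: A=4 T=6 G=10 C=6 → Tm = 2·10 + 4·16 = 84°C.
Reverse: A=7 T=6 G=5 C=6 → Tm = 2·13 + 4·11 = 70°C.
|ΔTm| = |84 − 70| = 14°C, > 5°C.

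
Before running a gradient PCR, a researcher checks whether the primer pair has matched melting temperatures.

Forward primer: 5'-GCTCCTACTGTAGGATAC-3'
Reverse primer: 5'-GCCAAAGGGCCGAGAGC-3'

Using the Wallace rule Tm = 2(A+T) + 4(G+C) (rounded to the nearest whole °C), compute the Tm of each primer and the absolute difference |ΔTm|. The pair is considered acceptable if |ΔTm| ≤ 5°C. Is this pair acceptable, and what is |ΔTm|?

|ΔTm| = 4°C; the pair is acceptable.

Forward: A=4 T=5 G=4 C=5 → Tm = 2·9 + 4·9 = 54°C.
Reverse: A=5 T=0 G=7 C=5 → Tm = 2·5 + 4·12 = 58°C.
|ΔTm| = |54 − 58| = 4°C, ≤ 5°C.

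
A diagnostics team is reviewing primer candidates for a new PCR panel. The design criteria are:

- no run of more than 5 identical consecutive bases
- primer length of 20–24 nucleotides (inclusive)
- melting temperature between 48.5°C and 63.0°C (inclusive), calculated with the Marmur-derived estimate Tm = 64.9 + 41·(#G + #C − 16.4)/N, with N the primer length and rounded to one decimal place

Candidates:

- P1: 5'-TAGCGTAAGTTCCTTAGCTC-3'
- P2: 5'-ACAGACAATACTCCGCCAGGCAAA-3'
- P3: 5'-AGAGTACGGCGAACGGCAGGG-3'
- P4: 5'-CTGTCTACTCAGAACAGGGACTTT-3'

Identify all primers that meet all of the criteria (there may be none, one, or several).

P1, P2, P3 and P4.

P1 (20 nt, A=4 T=7 G=4 C=5): longest run = 2 ✓; length 20 ✓; Tm = 64.9 + 41·(9 − 16.4)/20 = 49.7°C ✓ — passes.
P2 (24 nt, A=10 T=2 G=4 C=8): longest run = 3 ✓; length 24 ✓; Tm = 64.9 + 41·(12 − 16.4)/24 = 57.4°C ✓ — passes.
P3 (21 nt, A=6 T=1 G=10 C=4): longest run = 3 ✓; length 21 ✓; Tm = 64.9 + 41·(14 − 16.4)/21 = 60.2°C ✓ — passes.
P4 (24 nt, A=6 T=7 G=5 C=6): longest run = 3 ✓; length 24 ✓; Tm = 64.9 + 41·(11 − 16.4)/24 = 55.7°C ✓ — passes.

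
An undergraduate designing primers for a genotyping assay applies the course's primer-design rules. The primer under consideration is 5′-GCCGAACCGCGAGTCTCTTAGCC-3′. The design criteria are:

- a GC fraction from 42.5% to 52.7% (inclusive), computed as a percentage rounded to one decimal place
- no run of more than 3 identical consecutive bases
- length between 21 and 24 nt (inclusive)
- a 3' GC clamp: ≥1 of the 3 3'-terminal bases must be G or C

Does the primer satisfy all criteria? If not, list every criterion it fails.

Fails: GC content.

Base counts: A=4, T=4, G=6, C=9 (length 23).
GC content: GC 15/23 = 65.2%, outside 42.5–52.7% ✗
homopolymer run: longest run = 2 ✓
length: length 23 ✓
GC clamp: 3' end GCC has 3 G/C ✓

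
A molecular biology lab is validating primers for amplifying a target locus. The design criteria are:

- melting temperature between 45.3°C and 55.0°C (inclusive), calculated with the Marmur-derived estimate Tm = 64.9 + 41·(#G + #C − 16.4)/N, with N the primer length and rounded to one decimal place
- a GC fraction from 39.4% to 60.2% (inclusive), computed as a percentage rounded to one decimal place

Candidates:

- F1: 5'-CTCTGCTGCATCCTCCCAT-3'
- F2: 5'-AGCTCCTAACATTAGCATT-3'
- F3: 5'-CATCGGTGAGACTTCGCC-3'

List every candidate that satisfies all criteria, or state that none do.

F1 (19 nt, A=2 T=6 G=2 C=9): Tm = 64.9 + 41·(11 − 16.4)/19 = 53.2°C ✓; GC 11/19 = 57.9% ✓ — passes.
F2 (19 nt, A=6 T=6 G=2 C=5): Tm = 64.9 + 41·(7 − 16.4)/19 = 44.6°C, outside 45.3–55.0°C ✗; GC 7/19 = 36.8%, outside 39.4–60.2% ✗ — fails.
F3 (18 nt, A=3 T=4 G=5 C=6): Tm = 64.9 + 41·(11 − 16.4)/18 = 52.6°C ✓; GC 11/18 = 61.1%, outside 39.4–60.2% ✗ — fails.

F1 only.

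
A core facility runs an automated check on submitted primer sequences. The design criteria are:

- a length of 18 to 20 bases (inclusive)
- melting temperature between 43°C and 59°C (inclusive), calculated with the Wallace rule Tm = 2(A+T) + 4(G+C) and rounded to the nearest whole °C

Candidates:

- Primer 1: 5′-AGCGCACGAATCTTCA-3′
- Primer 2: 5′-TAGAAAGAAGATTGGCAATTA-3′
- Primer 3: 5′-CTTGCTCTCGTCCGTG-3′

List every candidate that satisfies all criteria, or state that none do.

Primer 1 (16 nt, A=5 T=3 G=3 C=5): length 16, outside 18–20 ✗; Tm = 2·8 + 4·8 = 48°C ✓ — fails.
Primer 2 (21 nt, A=10 T=5 G=5 C=1): length 21, outside 18–20 ✗; Tm = 2·15 + 4·6 = 54°C ✓ — fails.
Primer 3 (16 nt, A=0 T=6 G=4 C=6): length 16, outside 18–20 ✗; Tm = 2·6 + 4·10 = 52°C ✓ — fails.

None of the candidates satisfy all criteria.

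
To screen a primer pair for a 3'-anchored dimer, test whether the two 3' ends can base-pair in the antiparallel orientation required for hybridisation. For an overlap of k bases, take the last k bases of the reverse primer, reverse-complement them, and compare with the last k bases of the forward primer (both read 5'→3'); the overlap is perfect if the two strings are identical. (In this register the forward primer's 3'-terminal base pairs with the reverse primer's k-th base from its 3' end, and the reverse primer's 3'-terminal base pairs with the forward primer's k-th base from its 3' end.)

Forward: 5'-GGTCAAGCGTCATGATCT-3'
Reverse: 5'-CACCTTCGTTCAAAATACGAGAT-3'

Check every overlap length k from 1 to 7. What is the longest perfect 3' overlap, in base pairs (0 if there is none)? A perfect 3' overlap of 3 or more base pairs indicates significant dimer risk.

Last 7 bases (5'→3') — forward …ATGATCT, reverse …ACGAGAT.
Reverse complement of the reverse primer's last 7 bases: ATCTCGT; its first k bases are the reverse complement of the reverse primer's last k bases, so a perfect k-base overlap needs the forward primer's last k bases to equal them.
Comparing (forward last k vs required): k=1: T vs A ✗; k=2: CT vs AT ✗; k=3: TCT vs ATC ✗; k=4: ATCT vs ATCT ✓; k=5: GATCT vs ATCTC ✗; k=6: TGATCT vs ATCTCG ✗; k=7: ATGATCT vs ATCTCGT ✗.
Only k = 4 is perfect, so the longest perfect 3' overlap is 4.

Longest perfect overlap: 4 complementary base pairs; significant dimer risk (threshold 3).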